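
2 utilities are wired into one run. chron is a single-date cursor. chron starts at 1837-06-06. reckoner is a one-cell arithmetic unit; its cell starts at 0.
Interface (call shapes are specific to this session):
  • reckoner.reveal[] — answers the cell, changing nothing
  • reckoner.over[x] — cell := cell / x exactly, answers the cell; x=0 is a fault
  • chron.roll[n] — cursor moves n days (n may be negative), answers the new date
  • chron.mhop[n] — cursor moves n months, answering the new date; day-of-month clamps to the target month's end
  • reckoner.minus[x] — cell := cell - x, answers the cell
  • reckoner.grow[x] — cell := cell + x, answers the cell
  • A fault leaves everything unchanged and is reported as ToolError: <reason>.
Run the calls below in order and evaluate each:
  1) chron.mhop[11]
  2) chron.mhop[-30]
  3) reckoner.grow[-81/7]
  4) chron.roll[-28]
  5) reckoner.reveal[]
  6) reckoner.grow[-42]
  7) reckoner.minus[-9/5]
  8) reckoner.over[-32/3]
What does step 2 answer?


Answer: 1835-11-06

Derivation:
Then chron.mhop(n: 11), which returns 1838-05-06.
I try chron.mhop(n: -30), and observe 1835-11-06.
Next I call reckoner.grow(x: -81/7), — result: -81/7.
Using chron.roll(n: -28), and see 1835-10-09.
I use reckoner.reveal(), and see -81/7.
Next I call reckoner.grow(x: -42), — result: -375/7.
Then reckoner.minus(x: -9/5), yielding -1812/35.
I use reckoner.over(x: -32/3), → 1359/280.


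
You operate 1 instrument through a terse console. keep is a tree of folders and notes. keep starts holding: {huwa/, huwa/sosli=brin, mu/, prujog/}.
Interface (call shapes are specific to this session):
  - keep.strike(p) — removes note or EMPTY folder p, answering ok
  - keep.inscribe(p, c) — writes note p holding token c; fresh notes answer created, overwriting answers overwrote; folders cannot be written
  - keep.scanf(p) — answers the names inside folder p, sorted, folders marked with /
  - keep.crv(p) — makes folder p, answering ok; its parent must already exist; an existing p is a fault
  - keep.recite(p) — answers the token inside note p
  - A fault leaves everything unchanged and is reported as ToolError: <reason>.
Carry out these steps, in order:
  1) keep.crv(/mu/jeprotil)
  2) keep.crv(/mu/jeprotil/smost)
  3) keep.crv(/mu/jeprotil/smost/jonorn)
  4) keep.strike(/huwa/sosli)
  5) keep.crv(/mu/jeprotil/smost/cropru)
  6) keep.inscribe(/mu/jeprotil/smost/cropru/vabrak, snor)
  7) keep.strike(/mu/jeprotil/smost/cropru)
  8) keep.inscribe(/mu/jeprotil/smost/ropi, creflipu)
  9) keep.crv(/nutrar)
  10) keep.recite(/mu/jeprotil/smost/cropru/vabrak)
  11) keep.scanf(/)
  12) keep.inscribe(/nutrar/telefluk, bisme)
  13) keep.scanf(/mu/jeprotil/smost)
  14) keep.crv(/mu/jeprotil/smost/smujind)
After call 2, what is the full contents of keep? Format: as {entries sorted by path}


Answer: {huwa/, huwa/sosli=brin, mu/, mu/jeprotil/, mu/jeprotil/smost/, prujog/}

Derivation:
·→ keep.crv(p=/mu/jeprotil)
·← ok
·→ keep.crv(p=/mu/jeprotil/smost)
·← ok
·→ keep.crv(p=/mu/jeprotil/smost/jonorn)
·← ok
·→ keep.strike(p=/huwa/sosli)
·← ok
·→ keep.crv(p=/mu/jeprotil/smost/cropru)
·← ok
·→ keep.inscribe(p=/mu/jeprotil/smost/cropru/vabrak, c=snor)
·← created
·→ keep.strike(p=/mu/jeprotil/smost/cropru)
·← ToolError: not empty
·→ keep.inscribe(p=/mu/jeprotil/smost/ropi, c=creflipu)
·← created
·→ keep.crv(p=/nutrar)
·← ok
·→ keep.recite(p=/mu/jeprotil/smost/cropru/vabrak)
·← snor
·→ keep.scanf(p=/)
·← [huwa/, mu/, nutrar/, prujog/]
·→ keep.inscribe(p=/nutrar/telefluk, c=bisme)
·← created
·→ keep.scanf(p=/mu/jeprotil/smost)
·← [cropru/, jonorn/, ropi]
·→ keep.crv(p=/mu/jeprotil/smost/smujind)
·← ok


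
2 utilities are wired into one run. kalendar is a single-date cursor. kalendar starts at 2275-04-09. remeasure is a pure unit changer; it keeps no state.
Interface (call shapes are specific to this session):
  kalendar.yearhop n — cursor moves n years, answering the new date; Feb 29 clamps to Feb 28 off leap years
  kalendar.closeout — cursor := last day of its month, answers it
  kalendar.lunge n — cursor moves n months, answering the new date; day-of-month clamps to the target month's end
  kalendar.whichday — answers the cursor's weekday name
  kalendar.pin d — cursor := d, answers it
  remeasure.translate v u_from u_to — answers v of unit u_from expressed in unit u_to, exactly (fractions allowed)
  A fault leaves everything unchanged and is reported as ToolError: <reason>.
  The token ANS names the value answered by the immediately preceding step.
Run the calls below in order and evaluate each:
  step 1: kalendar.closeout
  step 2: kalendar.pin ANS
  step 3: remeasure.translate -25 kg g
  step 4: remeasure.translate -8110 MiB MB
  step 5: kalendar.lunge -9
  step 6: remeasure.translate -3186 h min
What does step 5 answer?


Answer: 2274-07-30

Derivation:
-> kalendar.closeout()
<- 2275-04-30
-> kalendar.pin(d=ANS)
<- 2275-04-30
-> remeasure.translate(v=-25, u_from=kg, u_to=g)
<- -25000
-> remeasure.translate(v=-8110, u_from=MiB, u_to=MB)
<- -26574848/3125
-> kalendar.lunge(n=-9)
<- 2274-07-30
-> remeasure.translate(v=-3186, u_from=h, u_to=min)
<- -191160


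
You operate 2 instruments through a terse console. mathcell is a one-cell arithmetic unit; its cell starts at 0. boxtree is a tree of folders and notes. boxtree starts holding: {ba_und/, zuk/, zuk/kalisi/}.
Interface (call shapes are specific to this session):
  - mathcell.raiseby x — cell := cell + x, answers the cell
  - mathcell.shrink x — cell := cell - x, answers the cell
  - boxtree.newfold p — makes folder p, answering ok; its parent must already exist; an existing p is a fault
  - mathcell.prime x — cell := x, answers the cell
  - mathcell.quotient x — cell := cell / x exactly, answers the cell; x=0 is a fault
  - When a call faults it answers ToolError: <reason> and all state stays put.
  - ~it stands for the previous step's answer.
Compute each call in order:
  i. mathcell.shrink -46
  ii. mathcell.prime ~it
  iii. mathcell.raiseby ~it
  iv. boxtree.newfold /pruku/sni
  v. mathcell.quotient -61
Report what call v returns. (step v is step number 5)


Answer: -92/61

Derivation:
$ mathcell.shrink x='-46'
  46
$ mathcell.prime x='~it'
  46
$ mathcell.raiseby x='~it'
  92
$ boxtree.newfold p='/pruku/sni'
  ToolError: no parent
$ mathcell.quotient x='-61'
  -92/61


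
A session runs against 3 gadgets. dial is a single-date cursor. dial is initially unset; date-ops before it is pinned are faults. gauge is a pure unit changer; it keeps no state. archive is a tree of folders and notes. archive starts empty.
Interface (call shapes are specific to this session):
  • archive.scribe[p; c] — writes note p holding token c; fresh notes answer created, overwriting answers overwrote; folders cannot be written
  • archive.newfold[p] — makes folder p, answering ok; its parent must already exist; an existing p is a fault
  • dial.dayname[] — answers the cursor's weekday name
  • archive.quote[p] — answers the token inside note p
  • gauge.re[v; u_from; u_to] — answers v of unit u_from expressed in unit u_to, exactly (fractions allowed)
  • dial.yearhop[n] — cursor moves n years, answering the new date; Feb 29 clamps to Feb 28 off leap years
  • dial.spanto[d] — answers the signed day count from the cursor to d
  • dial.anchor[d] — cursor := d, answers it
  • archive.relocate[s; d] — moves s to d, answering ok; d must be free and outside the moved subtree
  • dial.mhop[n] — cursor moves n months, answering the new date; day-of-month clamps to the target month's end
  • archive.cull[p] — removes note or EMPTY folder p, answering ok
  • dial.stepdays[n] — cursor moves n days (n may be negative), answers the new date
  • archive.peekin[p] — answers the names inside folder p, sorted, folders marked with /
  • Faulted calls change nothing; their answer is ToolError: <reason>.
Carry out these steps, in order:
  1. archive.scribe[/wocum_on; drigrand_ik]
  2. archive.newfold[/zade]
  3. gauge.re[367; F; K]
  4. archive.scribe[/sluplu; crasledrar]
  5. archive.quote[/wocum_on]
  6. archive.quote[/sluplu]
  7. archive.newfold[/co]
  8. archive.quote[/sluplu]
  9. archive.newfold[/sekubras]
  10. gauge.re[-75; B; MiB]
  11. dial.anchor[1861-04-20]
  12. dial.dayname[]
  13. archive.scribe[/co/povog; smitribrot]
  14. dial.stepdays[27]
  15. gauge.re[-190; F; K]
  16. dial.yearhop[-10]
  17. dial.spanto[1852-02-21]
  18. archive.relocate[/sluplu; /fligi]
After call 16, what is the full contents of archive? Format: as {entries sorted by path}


;; 1. archive.scribe(p→/wocum_on, c→drigrand_ik) ~> created
;; 2. archive.newfold(p→/zade) ~> ok
;; 3. gauge.re(v→367, u_from→F, u_to→K) ~> 82667/180
;; 4. archive.scribe(p→/sluplu, c→crasledrar) ~> created
;; 5. archive.quote(p→/wocum_on) ~> drigrand_ik
;; 6. archive.quote(p→/sluplu) ~> crasledrar
;; 7. archive.newfold(p→/co) ~> ok
;; 8. archive.quote(p→/sluplu) ~> crasledrar
;; 9. archive.newfold(p→/sekubras) ~> ok
;; 10. gauge.re(v→-75, u_from→B, u_to→MiB) ~> -75/1048576
;; 11. dial.anchor(d→1861-04-20) ~> 1861-04-20
;; 12. dial.dayname() ~> Saturday
;; 13. archive.scribe(p→/co/povog, c→smitribrot) ~> created
;; 14. dial.stepdays(n→27) ~> 1861-05-17
;; 15. gauge.re(v→-190, u_from→F, u_to→K) ~> 8989/60
;; 16. dial.yearhop(n→-10) ~> 1851-05-17
;; 17. dial.spanto(d→1852-02-21) ~> 280
;; 18. archive.relocate(s→/sluplu, d→/fligi) ~> ok

Answer: {co/, co/povog=smitribrot, sekubras/, sluplu=crasledrar, wocum_on=drigrand_ik, zade/}


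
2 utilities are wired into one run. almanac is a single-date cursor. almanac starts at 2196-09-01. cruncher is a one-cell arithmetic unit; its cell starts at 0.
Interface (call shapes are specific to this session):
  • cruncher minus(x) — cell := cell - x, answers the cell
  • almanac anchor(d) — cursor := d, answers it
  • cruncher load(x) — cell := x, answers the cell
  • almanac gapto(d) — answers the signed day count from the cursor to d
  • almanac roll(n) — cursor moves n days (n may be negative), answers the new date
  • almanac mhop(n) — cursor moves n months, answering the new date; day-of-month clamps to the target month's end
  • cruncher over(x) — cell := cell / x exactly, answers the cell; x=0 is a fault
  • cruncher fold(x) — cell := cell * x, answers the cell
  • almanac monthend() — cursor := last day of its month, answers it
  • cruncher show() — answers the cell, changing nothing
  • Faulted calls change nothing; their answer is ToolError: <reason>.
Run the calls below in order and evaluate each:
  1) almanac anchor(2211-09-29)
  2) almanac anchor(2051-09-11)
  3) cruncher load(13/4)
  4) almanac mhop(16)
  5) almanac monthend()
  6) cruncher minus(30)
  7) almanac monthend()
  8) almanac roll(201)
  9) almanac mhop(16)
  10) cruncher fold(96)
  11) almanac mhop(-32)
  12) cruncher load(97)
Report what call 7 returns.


==> almanac anchor(d→2211-09-29)
<== 2211-09-29
==> almanac anchor(d→2051-09-11)
<== 2051-09-11
==> cruncher load(x→13/4)
<== 13/4
==> almanac mhop(n→16)
<== 2053-01-11
==> almanac monthend()
<== 2053-01-31
==> cruncher minus(x→30)
<== -107/4
==> almanac monthend()
<== 2053-01-31
==> almanac roll(n→201)
<== 2053-08-20
==> almanac mhop(n→16)
<== 2054-12-20
==> cruncher fold(x→96)
<== -2568
==> almanac mhop(n→-32)
<== 2052-04-20
==> cruncher load(x→97)
<== 97

Answer: 2053-01-31


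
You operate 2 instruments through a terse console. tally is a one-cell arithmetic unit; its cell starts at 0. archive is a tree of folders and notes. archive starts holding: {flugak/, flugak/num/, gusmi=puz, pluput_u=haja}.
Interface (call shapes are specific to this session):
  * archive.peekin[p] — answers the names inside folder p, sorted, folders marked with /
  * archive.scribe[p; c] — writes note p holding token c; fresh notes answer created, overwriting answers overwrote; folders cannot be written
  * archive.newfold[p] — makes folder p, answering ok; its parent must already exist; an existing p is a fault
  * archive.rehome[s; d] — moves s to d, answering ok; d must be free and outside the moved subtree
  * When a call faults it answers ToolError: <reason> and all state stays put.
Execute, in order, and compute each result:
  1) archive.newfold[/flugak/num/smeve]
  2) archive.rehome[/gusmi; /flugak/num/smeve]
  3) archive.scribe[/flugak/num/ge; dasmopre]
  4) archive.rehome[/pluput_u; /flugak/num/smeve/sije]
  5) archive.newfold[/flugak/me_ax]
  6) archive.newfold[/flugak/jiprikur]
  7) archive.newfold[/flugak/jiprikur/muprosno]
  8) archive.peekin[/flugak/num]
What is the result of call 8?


Calling archive.newfold(p→/flugak/num/smeve): ok.
Calling archive.rehome(s→/gusmi, d→/flugak/num/smeve), and get ToolError: exists.
Then archive.scribe(p→/flugak/num/ge, c→dasmopre), giving created.
Next I call archive.rehome(s→/pluput_u, d→/flugak/num/smeve/sije), → ok.
I call archive.newfold(p→/flugak/me_ax), and see ok.
Calling archive.newfold(p→/flugak/jiprikur), giving ok.
Then archive.newfold(p→/flugak/jiprikur/muprosno), which returns ok.
I invoke archive.peekin(p→/flugak/num), and get [ge, smeve/].

Answer: [ge, smeve/]


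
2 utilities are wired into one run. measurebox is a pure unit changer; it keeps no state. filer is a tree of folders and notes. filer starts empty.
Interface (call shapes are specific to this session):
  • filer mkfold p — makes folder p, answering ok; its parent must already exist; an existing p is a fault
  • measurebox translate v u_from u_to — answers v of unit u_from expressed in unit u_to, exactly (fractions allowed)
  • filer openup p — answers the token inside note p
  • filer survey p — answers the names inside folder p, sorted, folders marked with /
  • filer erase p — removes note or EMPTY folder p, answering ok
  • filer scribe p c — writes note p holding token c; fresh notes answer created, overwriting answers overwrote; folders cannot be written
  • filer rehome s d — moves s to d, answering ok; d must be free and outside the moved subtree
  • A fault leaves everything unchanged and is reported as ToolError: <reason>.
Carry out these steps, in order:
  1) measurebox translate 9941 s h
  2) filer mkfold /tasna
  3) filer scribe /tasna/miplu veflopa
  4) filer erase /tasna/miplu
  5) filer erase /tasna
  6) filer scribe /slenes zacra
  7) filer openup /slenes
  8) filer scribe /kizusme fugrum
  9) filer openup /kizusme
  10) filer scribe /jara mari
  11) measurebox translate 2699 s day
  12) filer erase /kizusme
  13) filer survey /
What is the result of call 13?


CALL measurebox translate[v='9941'; u_from='s'; u_to='h']
RET  9941/3600
CALL filer mkfold[p='/tasna']
RET  ok
CALL filer scribe[p='/tasna/miplu'; c='veflopa']
RET  created
CALL filer erase[p='/tasna/miplu']
RET  ok
CALL filer erase[p='/tasna']
RET  ok
CALL filer scribe[p='/slenes'; c='zacra']
RET  created
CALL filer openup[p='/slenes']
RET  zacra
CALL filer scribe[p='/kizusme'; c='fugrum']
RET  created
CALL filer openup[p='/kizusme']
RET  fugrum
CALL filer scribe[p='/jara'; c='mari']
RET  created
CALL measurebox translate[v='2699'; u_from='s'; u_to='day']
RET  2699/86400
CALL filer erase[p='/kizusme']
RET  ok
CALL filer survey[p='/']
RET  [jara, slenes]

Answer: [jara, slenes]


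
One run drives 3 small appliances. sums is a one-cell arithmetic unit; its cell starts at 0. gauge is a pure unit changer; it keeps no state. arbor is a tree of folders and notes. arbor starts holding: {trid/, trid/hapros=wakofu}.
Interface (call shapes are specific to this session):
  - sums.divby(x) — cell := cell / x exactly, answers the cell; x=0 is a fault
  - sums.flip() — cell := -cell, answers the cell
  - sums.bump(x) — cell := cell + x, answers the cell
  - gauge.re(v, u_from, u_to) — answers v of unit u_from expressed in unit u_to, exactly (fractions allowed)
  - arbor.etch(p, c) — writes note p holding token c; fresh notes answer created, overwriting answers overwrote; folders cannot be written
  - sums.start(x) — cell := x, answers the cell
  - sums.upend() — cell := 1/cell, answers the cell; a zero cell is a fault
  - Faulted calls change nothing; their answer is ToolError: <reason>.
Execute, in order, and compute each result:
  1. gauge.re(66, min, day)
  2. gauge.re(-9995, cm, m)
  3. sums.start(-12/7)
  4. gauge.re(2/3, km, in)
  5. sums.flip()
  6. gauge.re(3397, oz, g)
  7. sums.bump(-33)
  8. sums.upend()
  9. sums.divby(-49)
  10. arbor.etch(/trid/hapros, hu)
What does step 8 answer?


Answer: -7/219

Derivation:
> gauge.re v: 66 u_from: min u_to: day
[out] 11/240
> gauge.re v: -9995 u_from: cm u_to: m
[out] -1999/20
> sums.start x: -12/7
[out] -12/7
> gauge.re v: 2/3 u_from: km u_to: in
[out] 10000000/381
> sums.flip
[out] 12/7
> gauge.re v: 3397 u_from: oz u_to: g
[out] 154085328089/1600000
> sums.bump x: -33
[out] -219/7
> sums.upend
[out] -7/219
> sums.divby x: -49
[out] 1/1533
> arbor.etch p: /trid/hapros c: hu
[out] overwrote


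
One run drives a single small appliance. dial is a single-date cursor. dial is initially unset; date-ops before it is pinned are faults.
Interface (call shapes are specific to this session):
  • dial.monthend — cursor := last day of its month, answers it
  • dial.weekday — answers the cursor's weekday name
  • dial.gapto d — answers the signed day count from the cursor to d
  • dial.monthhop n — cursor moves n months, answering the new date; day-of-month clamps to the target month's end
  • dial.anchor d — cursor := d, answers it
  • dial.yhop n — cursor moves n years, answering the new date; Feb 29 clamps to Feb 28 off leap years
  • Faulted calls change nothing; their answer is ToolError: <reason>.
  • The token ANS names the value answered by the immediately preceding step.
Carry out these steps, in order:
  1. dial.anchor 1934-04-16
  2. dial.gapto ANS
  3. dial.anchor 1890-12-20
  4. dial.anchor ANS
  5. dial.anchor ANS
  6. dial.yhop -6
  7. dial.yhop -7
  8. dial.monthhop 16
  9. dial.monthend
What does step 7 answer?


;; 1. dial.anchor(d=1934-04-16) -> 1934-04-16
;; 2. dial.gapto(d=ANS) -> 0
;; 3. dial.anchor(d=1890-12-20) -> 1890-12-20
;; 4. dial.anchor(d=ANS) -> 1890-12-20
;; 5. dial.anchor(d=ANS) -> 1890-12-20
;; 6. dial.yhop(n=-6) -> 1884-12-20
;; 7. dial.yhop(n=-7) -> 1877-12-20
;; 8. dial.monthhop(n=16) -> 1879-04-20
;; 9. dial.monthend() -> 1879-04-30

Answer: 1877-12-20


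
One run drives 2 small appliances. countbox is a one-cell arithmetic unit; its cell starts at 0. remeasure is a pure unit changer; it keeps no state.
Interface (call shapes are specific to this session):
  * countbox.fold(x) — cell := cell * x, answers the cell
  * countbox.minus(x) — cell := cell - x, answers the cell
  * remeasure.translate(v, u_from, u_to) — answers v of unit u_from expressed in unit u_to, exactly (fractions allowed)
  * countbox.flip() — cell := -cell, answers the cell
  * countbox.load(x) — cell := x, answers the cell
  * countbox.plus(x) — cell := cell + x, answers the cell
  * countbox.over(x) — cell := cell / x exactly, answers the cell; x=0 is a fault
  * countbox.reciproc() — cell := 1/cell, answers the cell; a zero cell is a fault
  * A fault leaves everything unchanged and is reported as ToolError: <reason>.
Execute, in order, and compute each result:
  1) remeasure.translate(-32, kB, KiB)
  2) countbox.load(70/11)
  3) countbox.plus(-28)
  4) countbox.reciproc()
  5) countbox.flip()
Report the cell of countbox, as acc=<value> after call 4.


>>> translate v=-32 u_from=kB u_to=KiB
:: -125/4
>>> load x=70/11
:: 70/11
>>> plus x=-28
:: -238/11
>>> reciproc
:: -11/238
>>> flip
:: 11/238

Answer: acc=-11/238


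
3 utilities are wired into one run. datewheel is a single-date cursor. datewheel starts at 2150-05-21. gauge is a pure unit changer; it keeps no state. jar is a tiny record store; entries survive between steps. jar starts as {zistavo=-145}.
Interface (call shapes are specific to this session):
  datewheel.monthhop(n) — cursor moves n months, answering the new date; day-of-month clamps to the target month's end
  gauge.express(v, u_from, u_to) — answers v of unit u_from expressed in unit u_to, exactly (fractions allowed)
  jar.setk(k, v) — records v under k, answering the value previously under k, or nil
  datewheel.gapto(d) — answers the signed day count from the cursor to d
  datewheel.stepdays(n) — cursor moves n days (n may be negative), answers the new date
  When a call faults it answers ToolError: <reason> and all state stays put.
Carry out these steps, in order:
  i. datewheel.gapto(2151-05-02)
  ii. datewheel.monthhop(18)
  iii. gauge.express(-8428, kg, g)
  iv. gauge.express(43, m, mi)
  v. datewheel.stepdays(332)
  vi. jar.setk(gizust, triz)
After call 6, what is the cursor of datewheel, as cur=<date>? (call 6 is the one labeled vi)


Answer: cur=2152-10-18

Derivation:
Next I call datewheel.gapto using 2151-05-02, which returns 346.
Calling datewheel.monthhop using 18, → 2151-11-21.
Next I call gauge.express using -8428, kg, g, — result: -8428000.
I invoke gauge.express using 43, m, mi, — result: 5375/201168.
Now I run datewheel.stepdays using 332, and get 2152-10-18.
Calling jar.setk using gizust, triz, giving nil.


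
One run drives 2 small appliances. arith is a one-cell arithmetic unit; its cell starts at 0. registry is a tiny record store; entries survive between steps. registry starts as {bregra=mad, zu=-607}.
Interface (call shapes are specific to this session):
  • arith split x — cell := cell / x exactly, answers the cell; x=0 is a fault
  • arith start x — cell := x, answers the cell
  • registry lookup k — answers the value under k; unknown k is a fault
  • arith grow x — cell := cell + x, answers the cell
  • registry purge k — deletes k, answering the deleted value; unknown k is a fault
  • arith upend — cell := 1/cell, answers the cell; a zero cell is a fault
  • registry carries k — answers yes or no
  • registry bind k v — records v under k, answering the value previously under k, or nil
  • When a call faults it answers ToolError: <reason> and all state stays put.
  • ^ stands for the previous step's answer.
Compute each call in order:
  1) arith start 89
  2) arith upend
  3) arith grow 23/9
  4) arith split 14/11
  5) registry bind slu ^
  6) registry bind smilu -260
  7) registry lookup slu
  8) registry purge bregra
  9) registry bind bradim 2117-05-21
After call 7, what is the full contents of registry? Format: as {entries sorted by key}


Answer: {bregra=mad, slu=11308/5607, smilu=-260, zu=-607}

Derivation:
! 1. arith start(x→89) : 89
! 2. arith upend() : 1/89
! 3. arith grow(x→23/9) : 2056/801
! 4. arith split(x→14/11) : 11308/5607
! 5. registry bind(k→slu, v→^) : nil
! 6. registry bind(k→smilu, v→-260) : nil
! 7. registry lookup(k→slu) : 11308/5607
! 8. registry purge(k→bregra) : mad
! 9. registry bind(k→bradim, v→2117-05-21) : nil


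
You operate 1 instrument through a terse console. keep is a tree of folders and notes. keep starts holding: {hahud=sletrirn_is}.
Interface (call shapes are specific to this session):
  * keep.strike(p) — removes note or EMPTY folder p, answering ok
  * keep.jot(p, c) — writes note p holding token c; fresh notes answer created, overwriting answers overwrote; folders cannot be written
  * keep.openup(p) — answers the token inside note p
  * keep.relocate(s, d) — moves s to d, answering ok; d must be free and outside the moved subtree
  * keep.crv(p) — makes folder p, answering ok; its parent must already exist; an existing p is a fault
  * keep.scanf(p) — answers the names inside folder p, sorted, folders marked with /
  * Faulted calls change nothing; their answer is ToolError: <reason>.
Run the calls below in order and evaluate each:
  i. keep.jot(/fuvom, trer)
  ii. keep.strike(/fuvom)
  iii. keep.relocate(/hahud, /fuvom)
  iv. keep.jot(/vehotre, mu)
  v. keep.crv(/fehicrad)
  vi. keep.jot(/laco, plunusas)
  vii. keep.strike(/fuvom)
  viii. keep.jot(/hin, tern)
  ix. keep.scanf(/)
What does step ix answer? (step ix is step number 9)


Answer: [fehicrad/, hin, laco, vehotre]

Derivation:
Step: keep.jot[p='/fuvom'; c='trer']
Result: created
Step: keep.strike[p='/fuvom']
Result: ok
Step: keep.relocate[s='/hahud'; d='/fuvom']
Result: ok
Step: keep.jot[p='/vehotre'; c='mu']
Result: created
Step: keep.crv[p='/fehicrad']
Result: ok
Step: keep.jot[p='/laco'; c='plunusas']
Result: created
Step: keep.strike[p='/fuvom']
Result: ok
Step: keep.jot[p='/hin'; c='tern']
Result: created
Step: keep.scanf[p='/']
Result: [fehicrad/, hin, laco, vehotre]


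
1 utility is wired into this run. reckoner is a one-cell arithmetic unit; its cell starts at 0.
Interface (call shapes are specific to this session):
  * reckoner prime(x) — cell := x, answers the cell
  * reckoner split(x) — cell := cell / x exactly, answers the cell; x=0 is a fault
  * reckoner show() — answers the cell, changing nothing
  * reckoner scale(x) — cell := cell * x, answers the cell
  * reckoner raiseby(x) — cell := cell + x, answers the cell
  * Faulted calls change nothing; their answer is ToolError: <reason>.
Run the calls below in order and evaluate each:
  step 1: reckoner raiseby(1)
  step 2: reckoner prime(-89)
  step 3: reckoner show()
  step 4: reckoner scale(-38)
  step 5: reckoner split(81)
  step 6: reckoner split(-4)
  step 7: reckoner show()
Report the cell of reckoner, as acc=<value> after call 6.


Do: reckoner raiseby[x: 1]
See: 1
Do: reckoner prime[x: -89]
See: -89
Do: reckoner show[]
See: -89
Do: reckoner scale[x: -38]
See: 3382
Do: reckoner split[x: 81]
See: 3382/81
Do: reckoner split[x: -4]
See: -1691/162
Do: reckoner show[]
See: -1691/162

Answer: acc=-1691/162


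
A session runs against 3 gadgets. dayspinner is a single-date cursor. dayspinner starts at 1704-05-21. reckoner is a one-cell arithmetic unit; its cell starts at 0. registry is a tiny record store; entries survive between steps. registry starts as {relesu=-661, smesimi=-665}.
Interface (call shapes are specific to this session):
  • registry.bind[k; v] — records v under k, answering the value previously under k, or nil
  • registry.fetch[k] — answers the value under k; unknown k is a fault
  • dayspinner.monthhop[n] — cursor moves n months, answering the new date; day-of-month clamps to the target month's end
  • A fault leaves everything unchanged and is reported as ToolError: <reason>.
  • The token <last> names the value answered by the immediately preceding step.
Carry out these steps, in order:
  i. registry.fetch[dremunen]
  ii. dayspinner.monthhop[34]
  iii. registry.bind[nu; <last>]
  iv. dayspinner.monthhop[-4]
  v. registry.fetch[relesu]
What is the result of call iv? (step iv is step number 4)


·→ fetch(k='dremunen')
·← ToolError: no such key dremunen
·→ monthhop(n='34')
·← 1707-03-21
·→ bind(k='nu', v='<last>')
·← nil
·→ monthhop(n='-4')
·← 1706-11-21
·→ fetch(k='relesu')
·← -661

Answer: 1706-11-21


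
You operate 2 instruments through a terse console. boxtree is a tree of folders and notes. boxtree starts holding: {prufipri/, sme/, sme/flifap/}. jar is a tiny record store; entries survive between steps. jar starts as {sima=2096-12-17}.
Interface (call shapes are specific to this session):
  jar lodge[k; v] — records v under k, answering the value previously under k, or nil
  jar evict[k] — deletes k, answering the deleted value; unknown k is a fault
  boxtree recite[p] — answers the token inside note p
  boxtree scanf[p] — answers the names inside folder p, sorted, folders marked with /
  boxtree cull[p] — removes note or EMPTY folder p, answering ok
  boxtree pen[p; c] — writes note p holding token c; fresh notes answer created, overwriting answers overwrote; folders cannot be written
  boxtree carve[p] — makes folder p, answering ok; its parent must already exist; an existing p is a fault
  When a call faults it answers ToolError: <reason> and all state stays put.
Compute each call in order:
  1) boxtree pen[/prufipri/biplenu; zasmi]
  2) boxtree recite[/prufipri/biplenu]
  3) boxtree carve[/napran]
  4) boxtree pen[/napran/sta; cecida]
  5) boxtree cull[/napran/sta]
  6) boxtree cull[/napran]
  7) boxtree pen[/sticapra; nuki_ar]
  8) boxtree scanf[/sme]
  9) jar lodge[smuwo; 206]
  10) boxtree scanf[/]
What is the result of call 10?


Answer: [prufipri/, sme/, sticapra]

Derivation:
~$ boxtree pen p=/prufipri/biplenu c=zasmi
  created
~$ boxtree recite p=/prufipri/biplenu
  zasmi
~$ boxtree carve p=/napran
  ok
~$ boxtree pen p=/napran/sta c=cecida
  created
~$ boxtree cull p=/napran/sta
  ok
~$ boxtree cull p=/napran
  ok
~$ boxtree pen p=/sticapra c=nuki_ar
  created
~$ boxtree scanf p=/sme
  [flifap/]
~$ jar lodge k=smuwo v=206
  nil
~$ boxtree scanf p=/
  [prufipri/, sme/, sticapra]


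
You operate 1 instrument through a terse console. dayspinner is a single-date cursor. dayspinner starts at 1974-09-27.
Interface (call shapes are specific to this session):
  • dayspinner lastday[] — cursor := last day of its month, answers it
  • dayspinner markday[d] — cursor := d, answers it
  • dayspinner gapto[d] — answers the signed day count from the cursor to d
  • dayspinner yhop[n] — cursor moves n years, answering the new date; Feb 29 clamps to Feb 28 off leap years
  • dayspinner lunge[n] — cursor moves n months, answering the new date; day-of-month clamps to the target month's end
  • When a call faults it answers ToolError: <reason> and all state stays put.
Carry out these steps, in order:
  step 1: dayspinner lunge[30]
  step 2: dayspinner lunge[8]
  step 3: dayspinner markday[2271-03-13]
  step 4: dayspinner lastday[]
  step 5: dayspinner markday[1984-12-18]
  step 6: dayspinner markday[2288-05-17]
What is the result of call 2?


Step: dayspinner lunge[n→30]
Result: 1977-03-27
Step: dayspinner lunge[n→8]
Result: 1977-11-27
Step: dayspinner markday[d→2271-03-13]
Result: 2271-03-13
Step: dayspinner lastday[]
Result: 2271-03-31
Step: dayspinner markday[d→1984-12-18]
Result: 1984-12-18
Step: dayspinner markday[d→2288-05-17]
Result: 2288-05-17

Answer: 1977-11-27


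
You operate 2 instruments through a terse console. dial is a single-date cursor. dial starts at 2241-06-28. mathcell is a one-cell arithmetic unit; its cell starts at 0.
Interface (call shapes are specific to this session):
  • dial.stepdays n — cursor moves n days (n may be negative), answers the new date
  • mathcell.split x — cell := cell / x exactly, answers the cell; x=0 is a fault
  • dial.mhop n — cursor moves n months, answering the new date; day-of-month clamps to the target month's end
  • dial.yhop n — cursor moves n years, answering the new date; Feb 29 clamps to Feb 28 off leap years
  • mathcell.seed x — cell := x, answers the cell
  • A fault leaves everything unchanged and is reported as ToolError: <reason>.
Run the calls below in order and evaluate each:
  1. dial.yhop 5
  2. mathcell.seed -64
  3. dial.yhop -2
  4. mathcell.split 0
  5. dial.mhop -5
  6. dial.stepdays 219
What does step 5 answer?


Answer: 2244-01-28

Derivation:
Then dial.yhop(5), and get 2246-06-28.
Invoking mathcell.seed(-64), — result: -64.
Now I run dial.yhop(-2), — result: 2244-06-28.
Next I call mathcell.split(0), yielding ToolError: division by zero.
I run dial.mhop(-5), and see 2244-01-28.
Invoking dial.stepdays(219), and see 2244-09-03.


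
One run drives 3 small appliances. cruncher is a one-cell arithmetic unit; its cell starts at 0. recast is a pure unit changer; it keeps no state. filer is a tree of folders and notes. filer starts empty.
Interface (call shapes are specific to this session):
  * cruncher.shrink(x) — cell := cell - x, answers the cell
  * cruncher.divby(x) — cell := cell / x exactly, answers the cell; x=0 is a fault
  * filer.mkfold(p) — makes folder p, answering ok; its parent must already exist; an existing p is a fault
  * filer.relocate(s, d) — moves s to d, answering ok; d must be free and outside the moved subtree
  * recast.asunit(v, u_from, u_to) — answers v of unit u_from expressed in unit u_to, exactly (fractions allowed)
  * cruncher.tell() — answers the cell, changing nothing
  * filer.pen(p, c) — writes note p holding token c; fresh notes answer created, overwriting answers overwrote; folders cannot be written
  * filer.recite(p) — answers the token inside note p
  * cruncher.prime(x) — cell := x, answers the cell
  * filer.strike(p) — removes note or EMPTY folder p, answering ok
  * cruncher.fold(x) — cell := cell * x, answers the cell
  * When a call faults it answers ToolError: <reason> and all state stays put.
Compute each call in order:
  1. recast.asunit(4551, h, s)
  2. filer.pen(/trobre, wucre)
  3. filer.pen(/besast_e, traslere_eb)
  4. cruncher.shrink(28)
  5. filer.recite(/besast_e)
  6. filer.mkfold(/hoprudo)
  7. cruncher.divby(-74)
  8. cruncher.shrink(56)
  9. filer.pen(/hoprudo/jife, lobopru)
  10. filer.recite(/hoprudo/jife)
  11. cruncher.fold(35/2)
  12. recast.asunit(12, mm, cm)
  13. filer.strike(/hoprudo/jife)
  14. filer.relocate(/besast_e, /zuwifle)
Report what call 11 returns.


Answer: -36015/37

Derivation:
==> recast.asunit(v→4551, u_from→h, u_to→s)
<== 16383600
==> filer.pen(p→/trobre, c→wucre)
<== created
==> filer.pen(p→/besast_e, c→traslere_eb)
<== created
==> cruncher.shrink(x→28)
<== -28
==> filer.recite(p→/besast_e)
<== traslere_eb
==> filer.mkfold(p→/hoprudo)
<== ok
==> cruncher.divby(x→-74)
<== 14/37
==> cruncher.shrink(x→56)
<== -2058/37
==> filer.pen(p→/hoprudo/jife, c→lobopru)
<== created
==> filer.recite(p→/hoprudo/jife)
<== lobopru
==> cruncher.fold(x→35/2)
<== -36015/37
==> recast.asunit(v→12, u_from→mm, u_to→cm)
<== 6/5
==> filer.strike(p→/hoprudo/jife)
<== ok
==> filer.relocate(s→/besast_e, d→/zuwifle)
<== ok


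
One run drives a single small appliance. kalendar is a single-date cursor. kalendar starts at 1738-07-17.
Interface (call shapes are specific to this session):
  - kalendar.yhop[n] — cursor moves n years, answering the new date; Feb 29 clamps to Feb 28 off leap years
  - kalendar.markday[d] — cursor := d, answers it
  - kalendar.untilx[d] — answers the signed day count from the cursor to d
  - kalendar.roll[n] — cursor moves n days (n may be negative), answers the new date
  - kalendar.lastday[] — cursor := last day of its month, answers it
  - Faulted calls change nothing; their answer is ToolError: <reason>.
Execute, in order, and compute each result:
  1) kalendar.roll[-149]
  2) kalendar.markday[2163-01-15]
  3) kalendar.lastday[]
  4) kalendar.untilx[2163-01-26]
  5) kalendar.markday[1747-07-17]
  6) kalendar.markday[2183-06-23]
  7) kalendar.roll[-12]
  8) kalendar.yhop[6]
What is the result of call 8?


~$ roll n=-149
[out] 1738-02-18
~$ markday d=2163-01-15
[out] 2163-01-15
~$ lastday
[out] 2163-01-31
~$ untilx d=2163-01-26
[out] -5
~$ markday d=1747-07-17
[out] 1747-07-17
~$ markday d=2183-06-23
[out] 2183-06-23
~$ roll n=-12
[out] 2183-06-11
~$ yhop n=6
[out] 2189-06-11

Answer: 2189-06-11


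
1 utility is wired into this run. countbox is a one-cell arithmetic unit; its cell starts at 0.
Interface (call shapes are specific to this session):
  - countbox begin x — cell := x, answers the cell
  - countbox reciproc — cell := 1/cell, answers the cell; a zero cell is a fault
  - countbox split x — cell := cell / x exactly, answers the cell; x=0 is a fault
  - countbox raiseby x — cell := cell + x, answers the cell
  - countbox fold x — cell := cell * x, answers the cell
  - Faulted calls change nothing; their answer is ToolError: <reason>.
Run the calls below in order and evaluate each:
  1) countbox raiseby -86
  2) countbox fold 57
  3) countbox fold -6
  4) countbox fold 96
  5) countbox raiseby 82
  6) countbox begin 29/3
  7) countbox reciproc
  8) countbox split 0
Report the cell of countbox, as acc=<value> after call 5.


Answer: acc=2823634

Derivation:
Next I call countbox raiseby passing x: -86, and get -86.
Invoking countbox fold passing x: 57, which returns -4902.
Next I call countbox fold passing x: -6, which returns 29412.
I invoke countbox fold passing x: 96, and observe 2823552.
Next I call countbox raiseby passing x: 82, and see 2823634.
Then countbox begin passing x: 29/3: 29/3.
I run countbox reciproc(): 3/29.
Using countbox split passing x: 0, and see ToolError: division by zero.


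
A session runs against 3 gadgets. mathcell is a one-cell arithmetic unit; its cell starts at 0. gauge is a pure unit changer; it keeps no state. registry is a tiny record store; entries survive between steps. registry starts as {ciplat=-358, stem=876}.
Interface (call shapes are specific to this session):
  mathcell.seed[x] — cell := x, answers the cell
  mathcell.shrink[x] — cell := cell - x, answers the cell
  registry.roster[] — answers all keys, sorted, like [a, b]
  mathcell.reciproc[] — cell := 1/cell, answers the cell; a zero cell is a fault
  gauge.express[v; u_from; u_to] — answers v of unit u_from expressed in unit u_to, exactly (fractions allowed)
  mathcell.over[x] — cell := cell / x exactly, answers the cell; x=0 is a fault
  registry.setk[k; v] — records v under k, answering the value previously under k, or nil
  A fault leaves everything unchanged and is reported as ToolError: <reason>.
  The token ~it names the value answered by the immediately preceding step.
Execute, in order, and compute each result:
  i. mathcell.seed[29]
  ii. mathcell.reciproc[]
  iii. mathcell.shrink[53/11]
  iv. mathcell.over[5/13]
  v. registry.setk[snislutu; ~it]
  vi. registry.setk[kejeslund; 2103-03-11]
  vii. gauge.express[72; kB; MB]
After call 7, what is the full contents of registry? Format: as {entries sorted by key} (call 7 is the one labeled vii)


Now I run seed using x: 29, → 29.
Using reciproc, → 1/29.
Now I run shrink using x: 53/11, — result: -1526/319.
I run over using x: 5/13, — result: -19838/1595.
I run setk using k: snislutu, v: ~it, yielding nil.
I use setk using k: kejeslund, v: 2103-03-11, which returns nil.
I try express using v: 72, u_from: kB, u_to: MB, yielding 9/125.

Answer: {ciplat=-358, kejeslund=2103-03-11, snislutu=-19838/1595, stem=876}


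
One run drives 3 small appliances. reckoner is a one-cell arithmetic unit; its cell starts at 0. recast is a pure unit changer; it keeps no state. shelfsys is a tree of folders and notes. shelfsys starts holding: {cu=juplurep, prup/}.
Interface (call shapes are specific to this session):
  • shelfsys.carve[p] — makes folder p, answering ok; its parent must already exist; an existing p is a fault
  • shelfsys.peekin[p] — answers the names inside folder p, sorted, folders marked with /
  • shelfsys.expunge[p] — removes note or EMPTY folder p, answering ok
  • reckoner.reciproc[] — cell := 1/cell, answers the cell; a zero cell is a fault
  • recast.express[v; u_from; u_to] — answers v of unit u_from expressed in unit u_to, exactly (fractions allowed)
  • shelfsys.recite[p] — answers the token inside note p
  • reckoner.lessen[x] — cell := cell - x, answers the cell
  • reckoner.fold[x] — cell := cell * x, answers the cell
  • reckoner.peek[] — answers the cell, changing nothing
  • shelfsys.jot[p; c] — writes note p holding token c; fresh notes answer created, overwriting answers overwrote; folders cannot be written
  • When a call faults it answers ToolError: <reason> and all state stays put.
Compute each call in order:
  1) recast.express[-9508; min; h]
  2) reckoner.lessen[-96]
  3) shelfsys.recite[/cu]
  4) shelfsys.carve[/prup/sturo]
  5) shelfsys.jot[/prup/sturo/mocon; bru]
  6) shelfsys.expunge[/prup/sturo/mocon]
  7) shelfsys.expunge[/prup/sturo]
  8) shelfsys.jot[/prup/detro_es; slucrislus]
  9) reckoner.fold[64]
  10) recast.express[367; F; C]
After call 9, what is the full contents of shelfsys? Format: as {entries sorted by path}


Answer: {cu=juplurep, prup/, prup/detro_es=slucrislus}

Derivation:
→ recast.express(-9508, min, h)
← -2377/15
→ reckoner.lessen(-96)
← 96
→ shelfsys.recite(/cu)
← juplurep
→ shelfsys.carve(/prup/sturo)
← ok
→ shelfsys.jot(/prup/sturo/mocon, bru)
← created
→ shelfsys.expunge(/prup/sturo/mocon)
← ok
→ shelfsys.expunge(/prup/sturo)
← ok
→ shelfsys.jot(/prup/detro_es, slucrislus)
← created
→ reckoner.fold(64)
← 6144
→ recast.express(367, F, C)
← 1675/9
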